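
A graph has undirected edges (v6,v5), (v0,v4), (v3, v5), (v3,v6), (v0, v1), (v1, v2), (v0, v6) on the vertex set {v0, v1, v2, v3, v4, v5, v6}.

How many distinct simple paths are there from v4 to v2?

1

v4–v0–v1–v2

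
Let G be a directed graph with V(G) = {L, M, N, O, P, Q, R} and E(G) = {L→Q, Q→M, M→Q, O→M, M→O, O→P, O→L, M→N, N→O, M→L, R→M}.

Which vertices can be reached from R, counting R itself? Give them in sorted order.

Start at R.
Its neighbours: M.
Then their neighbours: L, N, O, Q.
Then next layer: P.
Every vertex is now reached.

L, M, N, O, P, Q, R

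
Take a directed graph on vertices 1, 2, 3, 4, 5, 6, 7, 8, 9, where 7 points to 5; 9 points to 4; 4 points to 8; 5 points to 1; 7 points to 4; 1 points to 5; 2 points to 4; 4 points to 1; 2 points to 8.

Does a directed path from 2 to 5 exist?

Yes

Explore from 2.
Distance 1: reach 4, 8.
Distance 2: reach 1.
Distance 3: reach 5.
Found 5.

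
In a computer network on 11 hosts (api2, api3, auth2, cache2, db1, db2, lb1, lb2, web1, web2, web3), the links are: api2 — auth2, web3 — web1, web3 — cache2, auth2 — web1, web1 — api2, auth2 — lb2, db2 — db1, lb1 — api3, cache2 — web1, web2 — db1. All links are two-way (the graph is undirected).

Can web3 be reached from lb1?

Explore from lb1.
Distance 1: reach api3.
The search is exhausted without reaching web3; it lies in a different component.

No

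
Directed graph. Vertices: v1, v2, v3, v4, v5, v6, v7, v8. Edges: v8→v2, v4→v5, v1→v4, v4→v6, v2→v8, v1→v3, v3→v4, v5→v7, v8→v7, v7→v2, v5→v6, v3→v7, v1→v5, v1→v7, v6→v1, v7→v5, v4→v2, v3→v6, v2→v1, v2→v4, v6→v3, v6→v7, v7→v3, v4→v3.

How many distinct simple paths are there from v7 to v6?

15

v7→v2→v1→v3→v4→v5→v6
v7→v2→v1→v3→v4→v6
v7→v2→v1→v3→v6
v7→v2→v1→v4→v3→v6
v7→v2→v1→v4→v5→v6
v7→v2→v1→v4→v6
v7→v2→v1→v5→v6
v7→v2→v4→v3→v6
v7→v2→v4→v5→v6
v7→v2→v4→v6
v7→v3→v4→v2→v1→v5→v6
v7→v3→v4→v5→v6
v7→v3→v4→v6
v7→v3→v6
v7→v5→v6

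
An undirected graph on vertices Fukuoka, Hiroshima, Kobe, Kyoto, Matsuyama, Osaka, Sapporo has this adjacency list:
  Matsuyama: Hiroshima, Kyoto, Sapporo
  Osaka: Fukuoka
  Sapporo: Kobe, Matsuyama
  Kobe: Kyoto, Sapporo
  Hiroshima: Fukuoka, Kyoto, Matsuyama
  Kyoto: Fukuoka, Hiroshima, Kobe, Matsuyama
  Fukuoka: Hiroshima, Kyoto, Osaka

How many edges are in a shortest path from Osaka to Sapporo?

Distance 0: Osaka.
Distance 1: Fukuoka.
Distance 2: Hiroshima, Kyoto.
Distance 3: Kobe, Matsuyama.
Distance 4: Sapporo — contains Sapporo.

4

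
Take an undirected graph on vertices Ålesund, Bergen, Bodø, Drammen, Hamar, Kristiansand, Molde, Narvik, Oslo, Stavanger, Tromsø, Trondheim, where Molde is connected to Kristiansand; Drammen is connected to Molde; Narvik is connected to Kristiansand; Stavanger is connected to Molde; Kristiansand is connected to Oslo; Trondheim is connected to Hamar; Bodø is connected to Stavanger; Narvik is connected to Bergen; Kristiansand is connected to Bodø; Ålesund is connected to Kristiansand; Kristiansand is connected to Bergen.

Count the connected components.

3

From Ålesund: component {Ålesund, Bergen, Bodø, Drammen, Kristiansand, Molde, Narvik, Oslo, Stavanger}.
From Hamar: component {Hamar, Trondheim}.
From Tromsø: component {Tromsø}.
That's 3 components.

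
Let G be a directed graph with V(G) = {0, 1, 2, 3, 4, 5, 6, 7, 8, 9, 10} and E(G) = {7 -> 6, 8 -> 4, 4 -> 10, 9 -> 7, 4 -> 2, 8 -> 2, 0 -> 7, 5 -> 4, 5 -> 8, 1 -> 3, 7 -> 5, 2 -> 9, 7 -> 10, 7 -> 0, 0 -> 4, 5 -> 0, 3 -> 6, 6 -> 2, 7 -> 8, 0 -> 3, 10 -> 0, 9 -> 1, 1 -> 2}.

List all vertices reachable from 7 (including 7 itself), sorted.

Start at 7.
Its neighbours: 0, 5, 6, 8, 10.
Then their neighbours: 2, 3, 4.
Then next layer: 9.
Then next layer: 1.
Every vertex is now reached.

0, 1, 2, 3, 4, 5, 6, 7, 8, 9, 10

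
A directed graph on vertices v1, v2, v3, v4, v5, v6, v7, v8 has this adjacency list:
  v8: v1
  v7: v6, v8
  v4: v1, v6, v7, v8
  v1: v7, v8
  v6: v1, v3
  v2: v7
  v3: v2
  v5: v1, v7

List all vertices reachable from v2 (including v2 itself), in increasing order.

Start at v2.
Its neighbours: v7.
Then their neighbours: v6, v8.
Then next layer: v1, v3.
Nothing further is reachable.

v1, v2, v3, v6, v7, v8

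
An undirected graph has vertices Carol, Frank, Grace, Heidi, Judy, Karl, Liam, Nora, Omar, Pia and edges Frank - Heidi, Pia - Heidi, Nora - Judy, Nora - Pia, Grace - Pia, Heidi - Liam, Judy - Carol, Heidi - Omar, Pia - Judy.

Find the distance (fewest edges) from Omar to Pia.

Distance 0: Omar.
Distance 1: Heidi.
Distance 2: Frank, Liam, Pia — contains Pia.

2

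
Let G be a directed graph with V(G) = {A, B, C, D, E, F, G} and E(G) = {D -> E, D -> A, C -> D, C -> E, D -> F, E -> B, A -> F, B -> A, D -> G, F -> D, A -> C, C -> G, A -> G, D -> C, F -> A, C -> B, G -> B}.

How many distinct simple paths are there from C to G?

C→B→A→F→D→G
C→B→A→G
C→D→A→G
C→D→E→B→A→G
C→D→F→A→G
C→D→G
C→E→B→A→F→D→G
C→E→B→A→G
C→G

9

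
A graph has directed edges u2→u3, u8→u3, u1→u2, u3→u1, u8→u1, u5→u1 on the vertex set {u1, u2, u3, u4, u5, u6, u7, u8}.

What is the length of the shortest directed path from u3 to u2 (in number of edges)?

Distance 0: u3.
Distance 1: u1.
Distance 2: u2 — contains u2.

2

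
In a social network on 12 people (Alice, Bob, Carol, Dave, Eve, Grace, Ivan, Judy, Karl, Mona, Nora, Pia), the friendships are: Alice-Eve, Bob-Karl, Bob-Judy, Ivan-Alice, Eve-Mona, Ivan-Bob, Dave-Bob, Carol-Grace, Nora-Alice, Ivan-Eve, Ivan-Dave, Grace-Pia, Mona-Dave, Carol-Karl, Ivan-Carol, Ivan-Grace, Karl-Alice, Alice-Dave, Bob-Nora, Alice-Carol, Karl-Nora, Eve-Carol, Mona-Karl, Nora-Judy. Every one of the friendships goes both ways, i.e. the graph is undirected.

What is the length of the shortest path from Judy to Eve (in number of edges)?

Distance 0: Judy.
Distance 1: Bob, Nora.
Distance 2: Alice, Dave, Ivan, Karl.
Distance 3: Carol, Eve, Grace, Mona — contains Eve.

3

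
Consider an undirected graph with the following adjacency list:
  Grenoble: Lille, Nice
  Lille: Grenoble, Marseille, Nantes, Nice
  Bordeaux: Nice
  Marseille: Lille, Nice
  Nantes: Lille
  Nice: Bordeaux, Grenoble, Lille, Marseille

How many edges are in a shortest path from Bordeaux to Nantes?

3

Distance 0: Bordeaux.
Distance 1: Nice.
Distance 2: Grenoble, Lille, Marseille.
Distance 3: Nantes — contains Nantes.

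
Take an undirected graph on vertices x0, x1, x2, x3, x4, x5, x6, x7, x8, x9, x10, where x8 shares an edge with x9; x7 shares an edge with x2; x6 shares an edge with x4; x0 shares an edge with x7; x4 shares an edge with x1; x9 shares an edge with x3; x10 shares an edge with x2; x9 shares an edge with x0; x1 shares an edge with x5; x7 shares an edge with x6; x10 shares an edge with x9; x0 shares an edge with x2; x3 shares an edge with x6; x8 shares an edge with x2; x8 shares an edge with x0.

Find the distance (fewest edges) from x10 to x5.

Distance 0: x10.
Distance 1: x2, x9.
Distance 2: x0, x3, x7, x8.
Distance 3: x6.
Distance 4: x4.
Distance 5: x1.
Distance 6: x5 — contains x5.

6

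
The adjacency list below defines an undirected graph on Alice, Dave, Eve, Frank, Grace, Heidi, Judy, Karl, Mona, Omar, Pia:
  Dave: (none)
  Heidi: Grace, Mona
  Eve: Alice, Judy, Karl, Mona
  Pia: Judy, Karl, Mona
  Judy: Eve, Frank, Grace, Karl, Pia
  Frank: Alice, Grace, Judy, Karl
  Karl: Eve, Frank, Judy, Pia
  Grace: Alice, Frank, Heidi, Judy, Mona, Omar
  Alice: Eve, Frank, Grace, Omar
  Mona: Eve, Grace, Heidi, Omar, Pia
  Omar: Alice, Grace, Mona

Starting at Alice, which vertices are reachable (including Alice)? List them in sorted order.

Alice, Eve, Frank, Grace, Heidi, Judy, Karl, Mona, Omar, Pia

Start at Alice.
Its neighbours: Eve, Frank, Grace, Omar.
Then their neighbours: Heidi, Judy, Karl, Mona.
Then next layer: Pia.
Nothing further is reachable.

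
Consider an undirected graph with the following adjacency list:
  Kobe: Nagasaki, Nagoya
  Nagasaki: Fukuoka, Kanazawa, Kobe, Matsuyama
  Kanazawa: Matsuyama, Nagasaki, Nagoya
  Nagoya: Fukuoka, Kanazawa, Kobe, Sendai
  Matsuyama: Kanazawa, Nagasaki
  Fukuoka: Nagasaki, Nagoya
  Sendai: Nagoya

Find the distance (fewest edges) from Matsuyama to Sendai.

3

Distance 0: Matsuyama.
Distance 1: Kanazawa, Nagasaki.
Distance 2: Fukuoka, Kobe, Nagoya.
Distance 3: Sendai — contains Sendai.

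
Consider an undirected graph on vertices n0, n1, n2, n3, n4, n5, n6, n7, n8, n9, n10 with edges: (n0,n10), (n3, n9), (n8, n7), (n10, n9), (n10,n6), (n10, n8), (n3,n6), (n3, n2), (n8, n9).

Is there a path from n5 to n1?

No

n5 has no edges, so nothing is reachable from it.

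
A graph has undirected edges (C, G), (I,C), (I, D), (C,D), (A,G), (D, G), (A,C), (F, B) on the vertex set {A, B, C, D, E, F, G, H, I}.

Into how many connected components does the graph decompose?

From A: component {A, C, D, G, I}.
From B: component {B, F}.
From E: component {E}.
From H: component {H}.
That's 4 components.

4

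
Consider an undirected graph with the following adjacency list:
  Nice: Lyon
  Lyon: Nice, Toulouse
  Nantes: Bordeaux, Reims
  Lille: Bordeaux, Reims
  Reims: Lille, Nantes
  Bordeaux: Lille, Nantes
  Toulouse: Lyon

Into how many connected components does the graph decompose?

From Bordeaux: component {Bordeaux, Lille, Nantes, Reims}.
From Lyon: component {Lyon, Nice, Toulouse}.
That's 2 components.

2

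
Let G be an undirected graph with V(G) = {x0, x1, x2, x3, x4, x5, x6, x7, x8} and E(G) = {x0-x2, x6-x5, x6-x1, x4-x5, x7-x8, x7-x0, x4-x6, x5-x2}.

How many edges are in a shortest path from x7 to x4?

Distance 0: x7.
Distance 1: x0, x8.
Distance 2: x2.
Distance 3: x5.
Distance 4: x4, x6 — contains x4.

4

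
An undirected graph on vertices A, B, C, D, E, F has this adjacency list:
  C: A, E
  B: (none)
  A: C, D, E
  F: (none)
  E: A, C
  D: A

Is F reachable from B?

No

B has no edges, so nothing is reachable from it.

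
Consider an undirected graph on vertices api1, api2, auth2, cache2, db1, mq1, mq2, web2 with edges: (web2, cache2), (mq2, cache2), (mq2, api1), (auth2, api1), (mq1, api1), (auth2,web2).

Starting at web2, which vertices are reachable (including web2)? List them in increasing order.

Start at web2.
Its neighbours: auth2, cache2.
Then their neighbours: api1, mq2.
Then next layer: mq1.
Nothing further is reachable.

api1, auth2, cache2, mq1, mq2, web2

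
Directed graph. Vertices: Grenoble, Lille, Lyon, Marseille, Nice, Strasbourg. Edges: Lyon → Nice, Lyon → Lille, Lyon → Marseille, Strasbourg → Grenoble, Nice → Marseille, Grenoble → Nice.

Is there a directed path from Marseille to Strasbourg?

Marseille has no outgoing edges, so nothing is reachable from it.

No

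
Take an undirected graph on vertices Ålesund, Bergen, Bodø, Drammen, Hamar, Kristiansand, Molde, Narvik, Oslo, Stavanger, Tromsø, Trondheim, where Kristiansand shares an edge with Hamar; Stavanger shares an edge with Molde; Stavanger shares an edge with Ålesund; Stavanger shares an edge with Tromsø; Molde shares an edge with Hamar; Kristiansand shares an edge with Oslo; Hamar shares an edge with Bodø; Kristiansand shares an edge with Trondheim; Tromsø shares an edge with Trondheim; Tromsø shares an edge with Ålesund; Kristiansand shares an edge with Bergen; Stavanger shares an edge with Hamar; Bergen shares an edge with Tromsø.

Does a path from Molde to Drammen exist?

Explore from Molde.
Distance 1: reach Hamar, Stavanger.
Distance 2: reach Ålesund, Bodø, Kristiansand, Tromsø.
Distance 3: reach Bergen, Oslo, Trondheim.
The search is exhausted without reaching Drammen; it lies in a different component.

No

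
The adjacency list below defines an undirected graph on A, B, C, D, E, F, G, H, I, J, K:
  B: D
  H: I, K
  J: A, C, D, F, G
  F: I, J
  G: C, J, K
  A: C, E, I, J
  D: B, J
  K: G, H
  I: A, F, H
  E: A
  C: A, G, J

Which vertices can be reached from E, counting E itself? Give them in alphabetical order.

Start at E.
Its neighbours: A.
Then their neighbours: C, I, J.
Then next layer: D, F, G, H.
Then next layer: B, K.
Every vertex is now reached.

A, B, C, D, E, F, G, H, I, J, K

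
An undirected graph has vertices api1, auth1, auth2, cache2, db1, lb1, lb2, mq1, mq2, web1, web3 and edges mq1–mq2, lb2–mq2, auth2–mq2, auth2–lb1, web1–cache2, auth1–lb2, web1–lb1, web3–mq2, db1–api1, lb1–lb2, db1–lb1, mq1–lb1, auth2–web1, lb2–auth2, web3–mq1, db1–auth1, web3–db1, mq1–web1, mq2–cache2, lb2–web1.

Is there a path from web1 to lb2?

Yes

Explore from web1.
Distance 1: reach auth2, cache2, lb1, lb2, mq1.
Found lb2.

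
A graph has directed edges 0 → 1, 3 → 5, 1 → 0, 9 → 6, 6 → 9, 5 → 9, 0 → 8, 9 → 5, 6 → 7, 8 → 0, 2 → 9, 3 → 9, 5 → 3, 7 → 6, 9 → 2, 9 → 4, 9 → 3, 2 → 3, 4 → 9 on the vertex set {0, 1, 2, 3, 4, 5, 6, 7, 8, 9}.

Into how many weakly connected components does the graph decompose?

2

From 0: component {0, 1, 8}.
From 2: component {2, 3, 4, 5, 6, 7, 9}.
That's 2 components.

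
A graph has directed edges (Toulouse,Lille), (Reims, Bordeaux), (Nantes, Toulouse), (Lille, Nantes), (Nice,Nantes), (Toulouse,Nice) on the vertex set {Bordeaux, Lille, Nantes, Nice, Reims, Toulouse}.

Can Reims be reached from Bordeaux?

Bordeaux has no outgoing edges, so nothing is reachable from it.

No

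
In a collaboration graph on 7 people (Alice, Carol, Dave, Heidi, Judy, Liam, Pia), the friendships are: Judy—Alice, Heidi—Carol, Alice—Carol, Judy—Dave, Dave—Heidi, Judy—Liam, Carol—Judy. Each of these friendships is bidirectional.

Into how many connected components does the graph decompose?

2

From Alice: component {Alice, Carol, Dave, Heidi, Judy, Liam}.
From Pia: component {Pia}.
That's 2 components.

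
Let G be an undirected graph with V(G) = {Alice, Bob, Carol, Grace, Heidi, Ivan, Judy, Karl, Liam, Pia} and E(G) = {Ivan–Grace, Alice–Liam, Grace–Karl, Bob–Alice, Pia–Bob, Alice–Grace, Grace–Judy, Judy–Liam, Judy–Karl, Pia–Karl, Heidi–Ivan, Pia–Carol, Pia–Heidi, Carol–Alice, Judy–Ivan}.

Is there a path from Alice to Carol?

Explore from Alice.
Distance 1: reach Bob, Carol, Grace, Liam.
Found Carol.

Yes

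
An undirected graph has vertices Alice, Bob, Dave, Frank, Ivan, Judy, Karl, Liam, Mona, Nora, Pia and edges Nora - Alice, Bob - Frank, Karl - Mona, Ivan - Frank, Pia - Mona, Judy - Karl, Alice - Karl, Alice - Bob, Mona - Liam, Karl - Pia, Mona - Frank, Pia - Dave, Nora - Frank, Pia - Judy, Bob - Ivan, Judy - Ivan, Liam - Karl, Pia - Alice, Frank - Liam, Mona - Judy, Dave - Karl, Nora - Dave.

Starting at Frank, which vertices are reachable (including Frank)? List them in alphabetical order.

Start at Frank.
Its neighbours: Bob, Ivan, Liam, Mona, Nora.
Then their neighbours: Alice, Dave, Judy, Karl, Pia.
Every vertex is now reached.

Alice, Bob, Dave, Frank, Ivan, Judy, Karl, Liam, Mona, Nora, Pia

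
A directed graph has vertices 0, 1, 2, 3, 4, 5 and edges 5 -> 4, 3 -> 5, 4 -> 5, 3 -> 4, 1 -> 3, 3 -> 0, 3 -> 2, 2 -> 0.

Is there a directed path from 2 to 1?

No

Explore from 2.
Distance 1: reach 0.
The search from 2 is exhausted; no directed path reaches 1.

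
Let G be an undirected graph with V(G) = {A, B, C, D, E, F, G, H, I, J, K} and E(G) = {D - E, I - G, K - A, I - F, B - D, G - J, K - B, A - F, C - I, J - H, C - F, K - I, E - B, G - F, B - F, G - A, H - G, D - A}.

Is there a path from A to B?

Explore from A.
Distance 1: reach D, F, G, K.
Distance 2: reach B, C, E, H, I, J.
Found B.

Yes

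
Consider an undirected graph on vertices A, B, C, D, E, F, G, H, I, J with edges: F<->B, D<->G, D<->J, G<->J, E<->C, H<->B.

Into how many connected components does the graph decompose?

5

From A: component {A}.
From B: component {B, F, H}.
From C: component {C, E}.
From D: component {D, G, J}.
From I: component {I}.
That's 5 components.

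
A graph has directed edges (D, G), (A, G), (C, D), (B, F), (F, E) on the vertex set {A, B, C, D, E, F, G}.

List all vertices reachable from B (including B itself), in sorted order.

B, E, F

Start at B.
Its neighbours: F.
Then their neighbours: E.
Nothing further is reachable.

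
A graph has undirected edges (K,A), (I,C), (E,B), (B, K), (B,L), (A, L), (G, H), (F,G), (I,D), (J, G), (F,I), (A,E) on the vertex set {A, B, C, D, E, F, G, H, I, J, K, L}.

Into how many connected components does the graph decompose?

2

From A: component {A, B, E, K, L}.
From C: component {C, D, F, G, H, I, J}.
That's 2 components.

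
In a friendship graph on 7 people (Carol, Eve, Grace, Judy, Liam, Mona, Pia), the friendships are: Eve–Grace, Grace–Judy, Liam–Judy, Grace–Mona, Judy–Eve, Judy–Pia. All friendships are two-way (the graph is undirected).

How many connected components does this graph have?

2

From Carol: component {Carol}.
From Eve: component {Eve, Grace, Judy, Liam, Mona, Pia}.
That's 2 components.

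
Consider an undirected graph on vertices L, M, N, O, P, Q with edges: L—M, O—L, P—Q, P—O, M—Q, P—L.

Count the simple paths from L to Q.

L–M–Q
L–O–P–Q
L–P–Q

3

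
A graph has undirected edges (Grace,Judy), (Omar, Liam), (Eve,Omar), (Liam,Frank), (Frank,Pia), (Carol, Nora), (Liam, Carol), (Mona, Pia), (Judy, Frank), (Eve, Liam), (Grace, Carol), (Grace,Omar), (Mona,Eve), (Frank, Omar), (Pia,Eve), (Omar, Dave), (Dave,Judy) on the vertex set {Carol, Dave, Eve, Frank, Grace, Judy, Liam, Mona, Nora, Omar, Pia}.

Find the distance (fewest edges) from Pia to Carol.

Distance 0: Pia.
Distance 1: Eve, Frank, Mona.
Distance 2: Judy, Liam, Omar.
Distance 3: Carol, Dave, Grace — contains Carol.

3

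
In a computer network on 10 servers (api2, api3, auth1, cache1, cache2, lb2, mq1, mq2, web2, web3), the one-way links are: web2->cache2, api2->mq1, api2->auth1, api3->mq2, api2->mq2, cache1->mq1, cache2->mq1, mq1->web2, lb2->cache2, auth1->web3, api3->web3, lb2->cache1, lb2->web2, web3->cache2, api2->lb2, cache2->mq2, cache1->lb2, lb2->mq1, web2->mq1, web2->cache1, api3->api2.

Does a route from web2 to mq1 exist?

Yes

Explore from web2.
Distance 1: reach cache1, cache2, mq1.
Found mq1.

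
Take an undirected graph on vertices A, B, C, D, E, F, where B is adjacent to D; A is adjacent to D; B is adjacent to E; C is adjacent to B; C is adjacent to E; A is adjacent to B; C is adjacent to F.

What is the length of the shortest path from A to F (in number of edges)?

Distance 0: A.
Distance 1: B, D.
Distance 2: C, E.
Distance 3: F — contains F.

3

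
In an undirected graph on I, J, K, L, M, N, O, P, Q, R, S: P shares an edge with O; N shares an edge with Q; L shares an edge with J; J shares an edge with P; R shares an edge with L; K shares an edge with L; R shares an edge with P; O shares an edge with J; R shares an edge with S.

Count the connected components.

4

From I: component {I}.
From J: component {J, K, L, O, P, R, S}.
From M: component {M}.
From N: component {N, Q}.
That's 4 components.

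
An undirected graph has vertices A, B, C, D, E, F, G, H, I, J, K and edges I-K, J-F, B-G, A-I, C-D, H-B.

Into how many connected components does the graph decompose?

From A: component {A, I, K}.
From B: component {B, G, H}.
From C: component {C, D}.
From E: component {E}.
From F: component {F, J}.
That's 5 components.

5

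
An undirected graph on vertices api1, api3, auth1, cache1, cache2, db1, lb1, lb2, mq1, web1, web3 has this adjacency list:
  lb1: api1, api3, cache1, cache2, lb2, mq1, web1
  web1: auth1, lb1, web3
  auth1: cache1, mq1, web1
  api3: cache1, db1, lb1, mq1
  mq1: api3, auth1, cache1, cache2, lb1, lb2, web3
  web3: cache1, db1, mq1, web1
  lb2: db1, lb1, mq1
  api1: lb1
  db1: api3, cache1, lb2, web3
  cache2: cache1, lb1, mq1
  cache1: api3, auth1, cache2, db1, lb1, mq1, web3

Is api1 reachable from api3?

Yes

Explore from api3.
Distance 1: reach cache1, db1, lb1, mq1.
Distance 2: reach api1, auth1, cache2, lb2, web1, web3.
Found api1.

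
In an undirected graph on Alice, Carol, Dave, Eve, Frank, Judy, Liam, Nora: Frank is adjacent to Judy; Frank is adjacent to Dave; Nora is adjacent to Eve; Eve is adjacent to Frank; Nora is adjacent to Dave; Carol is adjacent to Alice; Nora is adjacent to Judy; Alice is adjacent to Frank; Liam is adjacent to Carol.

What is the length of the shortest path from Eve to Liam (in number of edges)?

4

Distance 0: Eve.
Distance 1: Frank, Nora.
Distance 2: Alice, Dave, Judy.
Distance 3: Carol.
Distance 4: Liam — contains Liam.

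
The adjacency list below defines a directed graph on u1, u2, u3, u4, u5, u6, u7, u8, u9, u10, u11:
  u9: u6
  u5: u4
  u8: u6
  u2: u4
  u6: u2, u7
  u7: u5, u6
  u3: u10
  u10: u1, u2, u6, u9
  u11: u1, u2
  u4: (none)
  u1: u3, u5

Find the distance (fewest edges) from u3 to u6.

Distance 0: u3.
Distance 1: u10.
Distance 2: u1, u2, u6, u9 — contains u6.

2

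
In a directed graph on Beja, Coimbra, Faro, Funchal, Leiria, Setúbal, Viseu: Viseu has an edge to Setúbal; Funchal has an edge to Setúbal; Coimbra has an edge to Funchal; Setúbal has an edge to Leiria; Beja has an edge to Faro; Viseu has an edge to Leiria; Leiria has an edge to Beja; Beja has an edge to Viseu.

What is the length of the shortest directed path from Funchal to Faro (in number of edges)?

Distance 0: Funchal.
Distance 1: Setúbal.
Distance 2: Leiria.
Distance 3: Beja.
Distance 4: Faro, Viseu — contains Faro.

4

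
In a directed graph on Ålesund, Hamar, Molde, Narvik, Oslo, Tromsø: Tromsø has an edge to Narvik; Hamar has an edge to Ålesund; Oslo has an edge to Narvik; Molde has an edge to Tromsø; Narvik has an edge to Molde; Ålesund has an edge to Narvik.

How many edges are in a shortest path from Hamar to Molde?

Distance 0: Hamar.
Distance 1: Ålesund.
Distance 2: Narvik.
Distance 3: Molde — contains Molde.

3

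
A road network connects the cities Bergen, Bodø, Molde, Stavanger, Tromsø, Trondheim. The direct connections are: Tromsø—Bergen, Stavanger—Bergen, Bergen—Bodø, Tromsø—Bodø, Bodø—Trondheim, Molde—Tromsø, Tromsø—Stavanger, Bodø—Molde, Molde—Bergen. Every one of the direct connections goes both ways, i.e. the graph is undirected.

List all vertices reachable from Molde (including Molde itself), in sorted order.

Start at Molde.
Its neighbours: Bergen, Bodø, Tromsø.
Then their neighbours: Stavanger, Trondheim.
Every vertex is now reached.

Bergen, Bodø, Molde, Stavanger, Tromsø, Trondheim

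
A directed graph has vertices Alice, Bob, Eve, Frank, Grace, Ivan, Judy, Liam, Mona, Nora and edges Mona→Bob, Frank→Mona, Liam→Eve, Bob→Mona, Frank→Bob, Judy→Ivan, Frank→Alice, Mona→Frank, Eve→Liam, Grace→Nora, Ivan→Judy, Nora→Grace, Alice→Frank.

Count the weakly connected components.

4

From Alice: component {Alice, Bob, Frank, Mona}.
From Eve: component {Eve, Liam}.
From Grace: component {Grace, Nora}.
From Ivan: component {Ivan, Judy}.
That's 4 components.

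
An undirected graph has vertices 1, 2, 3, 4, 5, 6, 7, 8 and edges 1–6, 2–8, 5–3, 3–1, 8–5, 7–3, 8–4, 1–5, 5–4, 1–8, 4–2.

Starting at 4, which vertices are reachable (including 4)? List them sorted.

Start at 4.
Its neighbours: 2, 5, 8.
Then their neighbours: 1, 3.
Then next layer: 6, 7.
Every vertex is now reached.

1, 2, 3, 4, 5, 6, 7, 8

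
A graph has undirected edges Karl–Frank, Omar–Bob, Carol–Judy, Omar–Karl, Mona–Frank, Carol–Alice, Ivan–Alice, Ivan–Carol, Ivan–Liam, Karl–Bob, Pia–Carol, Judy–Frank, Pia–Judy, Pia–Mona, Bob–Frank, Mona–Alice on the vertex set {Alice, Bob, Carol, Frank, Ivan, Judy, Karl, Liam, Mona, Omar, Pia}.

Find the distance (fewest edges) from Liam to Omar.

Distance 0: Liam.
Distance 1: Ivan.
Distance 2: Alice, Carol.
Distance 3: Judy, Mona, Pia.
Distance 4: Frank.
Distance 5: Bob, Karl.
Distance 6: Omar — contains Omar.

6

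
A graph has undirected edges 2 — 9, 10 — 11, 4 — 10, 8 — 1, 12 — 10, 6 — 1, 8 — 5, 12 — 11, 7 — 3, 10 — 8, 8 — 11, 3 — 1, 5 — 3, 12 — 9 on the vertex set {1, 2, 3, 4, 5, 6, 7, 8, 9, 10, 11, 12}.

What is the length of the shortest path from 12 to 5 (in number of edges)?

Distance 0: 12.
Distance 1: 9, 10, 11.
Distance 2: 2, 4, 8.
Distance 3: 1, 5 — contains 5.

3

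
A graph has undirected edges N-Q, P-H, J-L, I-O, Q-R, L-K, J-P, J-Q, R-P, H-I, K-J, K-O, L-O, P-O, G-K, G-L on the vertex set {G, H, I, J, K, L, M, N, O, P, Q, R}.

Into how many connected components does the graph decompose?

From G: component {G, H, I, J, K, L, N, O, P, Q, R}.
From M: component {M}.
That's 2 components.

2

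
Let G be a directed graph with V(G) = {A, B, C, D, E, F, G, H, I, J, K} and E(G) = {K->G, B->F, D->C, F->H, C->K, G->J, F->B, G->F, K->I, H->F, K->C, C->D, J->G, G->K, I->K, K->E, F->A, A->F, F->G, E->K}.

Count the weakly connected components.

From A: component {A, B, C, D, E, F, G, H, I, J, K}.
That's 1 component.

1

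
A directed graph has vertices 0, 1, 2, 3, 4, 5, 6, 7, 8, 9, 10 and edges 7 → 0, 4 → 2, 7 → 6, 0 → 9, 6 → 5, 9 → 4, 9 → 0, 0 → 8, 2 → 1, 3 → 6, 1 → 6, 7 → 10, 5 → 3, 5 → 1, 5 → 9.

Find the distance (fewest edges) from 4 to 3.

5

Distance 0: 4.
Distance 1: 2.
Distance 2: 1.
Distance 3: 6.
Distance 4: 5.
Distance 5: 3, 9 — contains 3.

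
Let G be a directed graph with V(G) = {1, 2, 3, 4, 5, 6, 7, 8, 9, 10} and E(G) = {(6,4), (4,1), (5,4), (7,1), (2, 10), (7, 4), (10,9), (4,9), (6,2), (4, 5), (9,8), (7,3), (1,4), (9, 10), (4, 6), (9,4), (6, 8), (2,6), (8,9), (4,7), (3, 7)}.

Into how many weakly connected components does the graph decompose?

From 1: component {1, 2, 3, 4, 5, 6, 7, 8, 9, 10}.
That's 1 component.

1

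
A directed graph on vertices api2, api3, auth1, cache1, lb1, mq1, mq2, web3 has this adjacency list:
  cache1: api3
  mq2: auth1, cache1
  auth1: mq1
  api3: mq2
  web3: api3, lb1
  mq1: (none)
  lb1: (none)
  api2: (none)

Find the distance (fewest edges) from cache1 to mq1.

Distance 0: cache1.
Distance 1: api3.
Distance 2: mq2.
Distance 3: auth1.
Distance 4: mq1 — contains mq1.

4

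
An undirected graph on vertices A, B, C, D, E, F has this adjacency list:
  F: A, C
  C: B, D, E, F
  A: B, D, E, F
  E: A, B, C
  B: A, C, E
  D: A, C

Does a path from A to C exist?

Explore from A.
Distance 1: reach B, D, E, F.
Distance 2: reach C.
Found C.

Yes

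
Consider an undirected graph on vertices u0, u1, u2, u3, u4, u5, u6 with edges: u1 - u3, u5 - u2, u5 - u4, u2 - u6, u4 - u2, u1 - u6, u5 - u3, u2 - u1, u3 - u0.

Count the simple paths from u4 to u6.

u4–u2–u1–u6
u4–u2–u5–u3–u1–u6
u4–u2–u6
u4–u5–u2–u1–u6
u4–u5–u2–u6
u4–u5–u3–u1–u2–u6
u4–u5–u3–u1–u6

7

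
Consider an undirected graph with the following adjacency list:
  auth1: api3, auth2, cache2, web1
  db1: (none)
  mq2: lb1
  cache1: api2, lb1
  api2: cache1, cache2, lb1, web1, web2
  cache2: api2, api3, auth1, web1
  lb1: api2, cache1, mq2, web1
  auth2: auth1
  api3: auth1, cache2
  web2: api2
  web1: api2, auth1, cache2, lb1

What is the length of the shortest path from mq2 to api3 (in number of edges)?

Distance 0: mq2.
Distance 1: lb1.
Distance 2: api2, cache1, web1.
Distance 3: auth1, cache2, web2.
Distance 4: api3, auth2 — contains api3.

4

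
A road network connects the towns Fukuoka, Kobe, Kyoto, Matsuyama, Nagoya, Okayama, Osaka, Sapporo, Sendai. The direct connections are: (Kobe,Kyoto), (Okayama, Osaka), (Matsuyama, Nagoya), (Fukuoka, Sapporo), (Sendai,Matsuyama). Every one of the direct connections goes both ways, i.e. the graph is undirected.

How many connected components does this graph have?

4

From Fukuoka: component {Fukuoka, Sapporo}.
From Kobe: component {Kobe, Kyoto}.
From Matsuyama: component {Matsuyama, Nagoya, Sendai}.
From Okayama: component {Okayama, Osaka}.
That's 4 components.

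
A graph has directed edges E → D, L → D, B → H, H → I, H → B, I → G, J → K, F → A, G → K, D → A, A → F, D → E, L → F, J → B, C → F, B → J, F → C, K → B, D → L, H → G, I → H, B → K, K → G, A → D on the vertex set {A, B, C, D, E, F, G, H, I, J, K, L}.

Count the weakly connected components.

2

From A: component {A, C, D, E, F, L}.
From B: component {B, G, H, I, J, K}.
That's 2 components.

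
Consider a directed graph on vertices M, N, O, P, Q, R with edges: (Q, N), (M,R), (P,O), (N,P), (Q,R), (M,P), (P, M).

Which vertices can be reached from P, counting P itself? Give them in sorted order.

Start at P.
Its neighbours: M, O.
Then their neighbours: R.
Nothing further is reachable.

M, O, P, R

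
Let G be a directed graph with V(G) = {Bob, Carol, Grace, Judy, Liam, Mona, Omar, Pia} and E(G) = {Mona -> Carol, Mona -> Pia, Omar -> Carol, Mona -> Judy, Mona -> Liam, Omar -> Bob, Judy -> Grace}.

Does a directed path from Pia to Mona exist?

No

Pia has no outgoing edges, so nothing is reachable from it.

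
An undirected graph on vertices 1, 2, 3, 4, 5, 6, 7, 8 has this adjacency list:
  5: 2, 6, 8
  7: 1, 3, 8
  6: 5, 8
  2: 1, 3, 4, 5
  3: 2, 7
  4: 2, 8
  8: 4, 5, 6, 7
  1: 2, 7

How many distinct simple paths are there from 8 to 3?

8–4–2–1–7–3
8–4–2–3
8–5–2–1–7–3
8–5–2–3
8–6–5–2–1–7–3
8–6–5–2–3
8–7–1–2–3
8–7–3

8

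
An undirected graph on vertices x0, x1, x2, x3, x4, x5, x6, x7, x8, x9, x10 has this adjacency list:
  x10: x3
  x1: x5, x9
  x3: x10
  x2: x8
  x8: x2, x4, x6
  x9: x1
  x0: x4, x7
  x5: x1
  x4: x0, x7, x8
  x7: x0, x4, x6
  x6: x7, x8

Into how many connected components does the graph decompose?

3

From x0: component {x0, x2, x4, x6, x7, x8}.
From x1: component {x1, x5, x9}.
From x3: component {x3, x10}.
That's 3 components.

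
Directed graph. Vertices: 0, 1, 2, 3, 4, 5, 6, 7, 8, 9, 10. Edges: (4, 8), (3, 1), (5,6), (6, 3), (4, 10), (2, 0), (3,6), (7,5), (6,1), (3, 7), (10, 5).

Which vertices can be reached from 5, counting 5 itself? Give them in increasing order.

1, 3, 5, 6, 7

Start at 5.
Its neighbours: 6.
Then their neighbours: 1, 3.
Then next layer: 7.
Nothing further is reachable.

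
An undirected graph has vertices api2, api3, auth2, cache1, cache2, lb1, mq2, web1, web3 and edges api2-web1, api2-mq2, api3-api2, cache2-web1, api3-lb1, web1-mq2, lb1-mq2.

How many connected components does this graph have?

From api2: component {api2, api3, cache2, lb1, mq2, web1}.
From auth2: component {auth2}.
From cache1: component {cache1}.
From web3: component {web3}.
That's 4 components.

4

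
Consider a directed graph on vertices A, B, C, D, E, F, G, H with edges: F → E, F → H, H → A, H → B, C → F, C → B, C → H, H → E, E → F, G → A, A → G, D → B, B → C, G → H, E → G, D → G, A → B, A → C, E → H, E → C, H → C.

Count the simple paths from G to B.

10

G→A→B
G→A→C→B
G→A→C→F→E→H→B
G→A→C→F→H→B
G→A→C→H→B
G→H→A→B
G→H→A→C→B
G→H→B
G→H→C→B
G→H→E→C→B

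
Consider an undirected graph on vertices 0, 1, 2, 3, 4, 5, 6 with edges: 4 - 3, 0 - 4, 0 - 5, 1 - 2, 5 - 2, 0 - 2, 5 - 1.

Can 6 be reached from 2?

Explore from 2.
Distance 1: reach 0, 1, 5.
Distance 2: reach 4.
Distance 3: reach 3.
The search is exhausted without reaching 6; it lies in a different component.

No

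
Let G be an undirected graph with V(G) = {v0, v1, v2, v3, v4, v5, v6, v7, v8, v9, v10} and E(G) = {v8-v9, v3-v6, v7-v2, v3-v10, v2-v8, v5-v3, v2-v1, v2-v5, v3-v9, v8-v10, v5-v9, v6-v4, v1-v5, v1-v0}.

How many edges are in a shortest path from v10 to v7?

Distance 0: v10.
Distance 1: v3, v8.
Distance 2: v2, v5, v6, v9.
Distance 3: v1, v4, v7 — contains v7.

3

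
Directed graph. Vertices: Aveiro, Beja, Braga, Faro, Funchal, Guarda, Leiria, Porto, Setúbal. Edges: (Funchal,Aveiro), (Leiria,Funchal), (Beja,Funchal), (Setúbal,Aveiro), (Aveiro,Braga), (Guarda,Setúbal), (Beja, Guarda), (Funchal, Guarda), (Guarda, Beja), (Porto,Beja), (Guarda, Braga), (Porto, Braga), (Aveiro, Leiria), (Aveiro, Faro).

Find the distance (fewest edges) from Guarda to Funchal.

2

Distance 0: Guarda.
Distance 1: Beja, Braga, Setúbal.
Distance 2: Aveiro, Funchal — contains Funchal.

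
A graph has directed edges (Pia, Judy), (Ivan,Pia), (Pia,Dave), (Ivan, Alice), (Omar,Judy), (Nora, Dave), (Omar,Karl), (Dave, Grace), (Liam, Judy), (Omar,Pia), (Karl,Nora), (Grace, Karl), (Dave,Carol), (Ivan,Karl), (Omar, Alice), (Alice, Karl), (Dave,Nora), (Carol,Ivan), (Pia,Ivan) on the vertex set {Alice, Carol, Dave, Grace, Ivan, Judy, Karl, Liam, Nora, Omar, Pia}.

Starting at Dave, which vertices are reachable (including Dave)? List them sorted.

Start at Dave.
Its neighbours: Carol, Grace, Nora.
Then their neighbours: Ivan, Karl.
Then next layer: Alice, Pia.
Then next layer: Judy.
Nothing further is reachable.

Alice, Carol, Dave, Grace, Ivan, Judy, Karl, Nora, Pia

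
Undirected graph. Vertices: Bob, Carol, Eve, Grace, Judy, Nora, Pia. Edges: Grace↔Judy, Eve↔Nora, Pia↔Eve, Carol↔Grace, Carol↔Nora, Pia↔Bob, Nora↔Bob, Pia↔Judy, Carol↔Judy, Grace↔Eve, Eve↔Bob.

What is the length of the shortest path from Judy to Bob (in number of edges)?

Distance 0: Judy.
Distance 1: Carol, Grace, Pia.
Distance 2: Bob, Eve, Nora — contains Bob.

2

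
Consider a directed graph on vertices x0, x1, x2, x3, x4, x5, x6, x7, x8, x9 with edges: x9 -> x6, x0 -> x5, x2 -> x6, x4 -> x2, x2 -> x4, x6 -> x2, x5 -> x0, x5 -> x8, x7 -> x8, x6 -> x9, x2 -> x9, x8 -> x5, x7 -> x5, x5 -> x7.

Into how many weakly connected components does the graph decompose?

From x0: component {x0, x5, x7, x8}.
From x1: component {x1}.
From x2: component {x2, x4, x6, x9}.
From x3: component {x3}.
That's 4 components.

4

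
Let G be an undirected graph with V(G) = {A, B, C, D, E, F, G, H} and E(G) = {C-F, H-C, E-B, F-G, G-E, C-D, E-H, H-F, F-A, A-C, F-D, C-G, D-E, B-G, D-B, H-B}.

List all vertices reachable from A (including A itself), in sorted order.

A, B, C, D, E, F, G, H

Start at A.
Its neighbours: C, F.
Then their neighbours: D, G, H.
Then next layer: B, E.
Every vertex is now reached.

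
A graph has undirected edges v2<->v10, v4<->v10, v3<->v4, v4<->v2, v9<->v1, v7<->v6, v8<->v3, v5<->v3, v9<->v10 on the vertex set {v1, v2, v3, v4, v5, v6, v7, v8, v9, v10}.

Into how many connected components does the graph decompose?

2

From v1: component {v1, v2, v3, v4, v5, v8, v9, v10}.
From v6: component {v6, v7}.
That's 2 components.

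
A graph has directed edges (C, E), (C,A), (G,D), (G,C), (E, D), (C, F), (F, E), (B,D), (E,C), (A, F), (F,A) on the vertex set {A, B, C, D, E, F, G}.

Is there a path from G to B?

No

Explore from G.
Distance 1: reach C, D.
Distance 2: reach A, E, F.
The search from G is exhausted; no directed path reaches B.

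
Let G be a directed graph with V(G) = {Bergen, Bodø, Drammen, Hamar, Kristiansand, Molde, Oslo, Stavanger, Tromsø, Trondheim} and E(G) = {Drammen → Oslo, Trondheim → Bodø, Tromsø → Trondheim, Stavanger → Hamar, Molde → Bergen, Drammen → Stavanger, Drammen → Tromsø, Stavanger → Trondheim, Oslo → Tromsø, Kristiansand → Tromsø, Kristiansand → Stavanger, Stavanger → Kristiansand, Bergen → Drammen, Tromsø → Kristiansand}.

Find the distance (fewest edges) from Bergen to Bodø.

4

Distance 0: Bergen.
Distance 1: Drammen.
Distance 2: Oslo, Stavanger, Tromsø.
Distance 3: Hamar, Kristiansand, Trondheim.
Distance 4: Bodø — contains Bodø.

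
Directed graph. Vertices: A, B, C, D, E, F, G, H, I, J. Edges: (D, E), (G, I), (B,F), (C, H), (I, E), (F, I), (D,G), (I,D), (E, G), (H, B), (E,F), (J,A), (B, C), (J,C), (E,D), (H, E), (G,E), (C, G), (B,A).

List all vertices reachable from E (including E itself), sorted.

Start at E.
Its neighbours: D, F, G.
Then their neighbours: I.
Nothing further is reachable.

D, E, F, G, I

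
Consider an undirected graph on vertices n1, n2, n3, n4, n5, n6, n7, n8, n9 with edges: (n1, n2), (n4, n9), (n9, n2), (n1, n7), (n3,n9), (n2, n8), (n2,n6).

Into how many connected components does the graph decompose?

2

From n1: component {n1, n2, n3, n4, n6, n7, n8, n9}.
From n5: component {n5}.
That's 2 components.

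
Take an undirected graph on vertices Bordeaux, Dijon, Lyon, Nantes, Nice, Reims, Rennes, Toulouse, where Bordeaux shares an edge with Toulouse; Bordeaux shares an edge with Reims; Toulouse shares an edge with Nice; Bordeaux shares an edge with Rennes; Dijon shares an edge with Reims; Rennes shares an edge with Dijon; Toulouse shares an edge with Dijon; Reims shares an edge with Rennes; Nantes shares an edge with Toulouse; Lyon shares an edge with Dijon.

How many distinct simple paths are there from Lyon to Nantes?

Lyon–Dijon–Reims–Bordeaux–Toulouse–Nantes
Lyon–Dijon–Reims–Rennes–Bordeaux–Toulouse–Nantes
Lyon–Dijon–Rennes–Bordeaux–Toulouse–Nantes
Lyon–Dijon–Rennes–Reims–Bordeaux–Toulouse–Nantes
Lyon–Dijon–Toulouse–Nantes

5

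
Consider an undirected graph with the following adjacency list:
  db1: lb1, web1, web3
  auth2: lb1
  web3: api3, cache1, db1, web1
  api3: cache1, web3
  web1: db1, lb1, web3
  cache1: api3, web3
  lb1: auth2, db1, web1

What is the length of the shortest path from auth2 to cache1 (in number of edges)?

Distance 0: auth2.
Distance 1: lb1.
Distance 2: db1, web1.
Distance 3: web3.
Distance 4: api3, cache1 — contains cache1.

4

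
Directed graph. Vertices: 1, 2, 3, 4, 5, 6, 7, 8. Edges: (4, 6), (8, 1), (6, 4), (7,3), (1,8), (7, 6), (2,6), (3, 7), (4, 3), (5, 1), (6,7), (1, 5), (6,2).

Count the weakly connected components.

From 1: component {1, 5, 8}.
From 2: component {2, 3, 4, 6, 7}.
That's 2 components.

2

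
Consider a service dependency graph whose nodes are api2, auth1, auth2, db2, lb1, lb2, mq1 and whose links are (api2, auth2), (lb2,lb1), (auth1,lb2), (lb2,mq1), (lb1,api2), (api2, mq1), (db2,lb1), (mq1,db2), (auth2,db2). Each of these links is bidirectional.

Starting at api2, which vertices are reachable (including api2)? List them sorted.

Start at api2.
Its neighbours: auth2, lb1, mq1.
Then their neighbours: db2, lb2.
Then next layer: auth1.
Every vertex is now reached.

api2, auth1, auth2, db2, lb1, lb2, mq1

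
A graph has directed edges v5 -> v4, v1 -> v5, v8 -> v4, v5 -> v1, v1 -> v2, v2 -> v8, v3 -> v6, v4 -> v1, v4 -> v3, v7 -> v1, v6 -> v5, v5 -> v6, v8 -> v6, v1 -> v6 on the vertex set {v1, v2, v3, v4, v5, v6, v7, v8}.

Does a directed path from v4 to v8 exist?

Explore from v4.
Distance 1: reach v1, v3.
Distance 2: reach v2, v5, v6.
Distance 3: reach v8.
Found v8.

Yes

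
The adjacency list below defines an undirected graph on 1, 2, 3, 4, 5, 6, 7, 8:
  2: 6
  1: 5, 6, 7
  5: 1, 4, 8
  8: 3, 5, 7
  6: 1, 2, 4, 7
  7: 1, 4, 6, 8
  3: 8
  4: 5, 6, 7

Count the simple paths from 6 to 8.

6–1–5–4–7–8
6–1–5–8
6–1–7–4–5–8
6–1–7–8
6–4–5–1–7–8
6–4–5–8
6–4–7–1–5–8
6–4–7–8
6–7–1–5–8
6–7–4–5–8
6–7–8

11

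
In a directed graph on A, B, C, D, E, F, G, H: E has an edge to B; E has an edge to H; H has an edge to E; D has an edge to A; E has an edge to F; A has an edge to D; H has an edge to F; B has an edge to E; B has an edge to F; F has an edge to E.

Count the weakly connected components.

4

From A: component {A, D}.
From B: component {B, E, F, H}.
From C: component {C}.
From G: component {G}.
That's 4 components.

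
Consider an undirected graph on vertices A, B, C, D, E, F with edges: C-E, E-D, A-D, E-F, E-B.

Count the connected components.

1

From A: component {A, B, C, D, E, F}.
That's 1 component.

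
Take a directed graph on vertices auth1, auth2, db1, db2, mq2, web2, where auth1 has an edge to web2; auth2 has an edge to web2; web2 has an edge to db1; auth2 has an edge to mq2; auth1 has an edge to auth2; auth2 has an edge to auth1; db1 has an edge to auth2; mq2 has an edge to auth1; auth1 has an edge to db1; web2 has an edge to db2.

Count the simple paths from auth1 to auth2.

3

auth1→auth2
auth1→db1→auth2
auth1→web2→db1→auth2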